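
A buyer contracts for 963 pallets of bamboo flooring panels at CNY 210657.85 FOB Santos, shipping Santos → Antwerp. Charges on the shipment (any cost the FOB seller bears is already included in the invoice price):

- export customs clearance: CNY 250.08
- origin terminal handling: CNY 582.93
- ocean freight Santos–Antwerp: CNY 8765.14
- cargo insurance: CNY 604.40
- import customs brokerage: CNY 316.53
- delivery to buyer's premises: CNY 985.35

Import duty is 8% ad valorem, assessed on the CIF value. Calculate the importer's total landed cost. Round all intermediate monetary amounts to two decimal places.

Total landed cost: CNY 238931.46

FOB: the seller bears costs until goods are on board at the origin port; the buyer bears freight, insurance and all costs thereafter.
Already in the invoice (seller's account under FOB): export clearance, origin terminal — exclude.
CIF value = FOB price + freight + insurance = 210657.85 + 8765.14 + 604.40 = 220027.39
Import duty = 220027.39 × 8% = 17602.19
Buyer bears: freight 8765.14 + insurance 604.40 + brokerage 316.53 + delivery 985.35 + duty 17602.19 = 28273.61
Landed cost = invoice 210657.85 + 28273.61 = 238931.46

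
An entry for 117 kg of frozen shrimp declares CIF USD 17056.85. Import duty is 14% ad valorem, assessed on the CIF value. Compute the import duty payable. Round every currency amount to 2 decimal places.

Import duty = 17056.85 × 14% = 2387.96

Import duty: USD 2387.96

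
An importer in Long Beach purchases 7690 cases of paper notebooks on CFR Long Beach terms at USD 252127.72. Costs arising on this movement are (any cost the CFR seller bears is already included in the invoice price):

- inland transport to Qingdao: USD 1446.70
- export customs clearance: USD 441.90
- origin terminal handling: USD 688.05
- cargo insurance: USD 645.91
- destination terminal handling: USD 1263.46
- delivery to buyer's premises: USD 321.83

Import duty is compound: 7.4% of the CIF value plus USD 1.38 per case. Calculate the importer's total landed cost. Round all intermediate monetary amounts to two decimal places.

CFR: the seller pays costs through ocean freight to the destination port, but not insurance.
Already in the invoice (seller's account under CFR): inland to port, export clearance, origin terminal — exclude.
CIF value = CFR price + insurance = 252127.72 + 645.91 = 252773.63
Ad valorem component: 252773.63 × 7.4% = 18705.25
Specific component: 7690 × 1.38 = 10612.20
Import duty = 18705.25 + 10612.20 = 29317.45
Buyer bears: insurance 645.91 + destination terminal 1263.46 + delivery 321.83 + duty 29317.45 = 31548.65
Landed cost = invoice 252127.72 + 31548.65 = 283676.37

Total landed cost: USD 283676.37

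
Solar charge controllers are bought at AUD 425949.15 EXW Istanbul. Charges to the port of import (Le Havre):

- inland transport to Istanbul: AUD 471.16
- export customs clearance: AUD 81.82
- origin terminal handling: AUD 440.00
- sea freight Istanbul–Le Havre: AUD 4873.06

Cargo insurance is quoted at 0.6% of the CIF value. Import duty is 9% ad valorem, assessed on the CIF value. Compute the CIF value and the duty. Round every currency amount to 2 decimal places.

Let C be the CIF value. C = EXW price + pre-shipment costs + freight + 0.6% × C
C − 0.6% × C = 425949.15 + 471.16 + 81.82 + 440.00 + 4873.06
0.994 × C = 431815.19
C = 431815.19 / 0.994 = 434421.72
Insurance premium = 0.6% × 434421.72 = 2606.53
Import duty = 434421.72 × 9% = 39097.95

CIF value: AUD 434421.72; import duty: AUD 39097.95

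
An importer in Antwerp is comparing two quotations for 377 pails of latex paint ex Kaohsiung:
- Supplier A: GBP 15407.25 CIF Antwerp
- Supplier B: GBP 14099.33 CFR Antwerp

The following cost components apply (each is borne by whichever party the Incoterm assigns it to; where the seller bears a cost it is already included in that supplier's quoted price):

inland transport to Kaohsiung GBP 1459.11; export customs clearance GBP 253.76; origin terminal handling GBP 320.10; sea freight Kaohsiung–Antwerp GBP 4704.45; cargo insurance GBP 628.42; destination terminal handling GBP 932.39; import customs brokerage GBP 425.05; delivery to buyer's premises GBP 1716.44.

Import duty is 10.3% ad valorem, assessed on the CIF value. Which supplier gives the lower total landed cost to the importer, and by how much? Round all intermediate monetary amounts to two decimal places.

Supplier B is cheaper by GBP 749.49

Supplier A (CIF):
The CIF price already equals the CIF value: 15407.25
Import duty = 15407.25 × 10.3% = 1586.95
Buyer bears (A): 932.39 + 425.05 + 1716.44 = 3073.88
Landed cost (A) = invoice 15407.25 + 3073.88 + duty 1586.95 = 20068.08
Supplier B (CFR):
CIF value = CFR price + insurance = 14099.33 + 628.42 = 14727.75
Import duty = 14727.75 × 10.3% = 1516.96
Buyer bears (B): 628.42 + 932.39 + 425.05 + 1716.44 = 3702.30
Landed cost (B) = invoice 14099.33 + 3702.30 + duty 1516.96 = 19318.59
Difference = |20068.08 − 19318.59| = 749.49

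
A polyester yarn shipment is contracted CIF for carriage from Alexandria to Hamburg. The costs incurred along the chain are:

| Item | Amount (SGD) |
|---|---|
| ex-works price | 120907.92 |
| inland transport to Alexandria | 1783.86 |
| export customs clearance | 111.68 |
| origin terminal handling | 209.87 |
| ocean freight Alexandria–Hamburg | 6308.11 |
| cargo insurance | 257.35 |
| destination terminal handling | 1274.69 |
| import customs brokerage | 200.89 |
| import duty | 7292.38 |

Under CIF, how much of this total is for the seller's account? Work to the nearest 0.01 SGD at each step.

CIF: the seller pays costs through ocean freight and marine insurance to the destination port.
Seller's account: goods 120907.92 + inland to port 1783.86 + export clearance 111.68 + origin terminal 209.87 + freight 6308.11 + insurance 257.35 = 129578.79
Buyer's account: destination terminal 1274.69 + brokerage 200.89 + duty 7292.38 = 8767.96

Seller's account: SGD 129578.79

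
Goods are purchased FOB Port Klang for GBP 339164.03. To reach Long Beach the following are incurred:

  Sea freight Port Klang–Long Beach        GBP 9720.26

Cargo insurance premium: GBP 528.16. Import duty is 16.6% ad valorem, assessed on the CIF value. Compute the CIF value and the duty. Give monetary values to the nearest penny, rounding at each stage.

CIF = FOB price + freight + insurance
CIF = 339164.03 + 9720.26 + 528.16 = 349412.45
Import duty = 349412.45 × 16.6% = 58002.47

CIF value: GBP 349412.45; import duty: GBP 58002.47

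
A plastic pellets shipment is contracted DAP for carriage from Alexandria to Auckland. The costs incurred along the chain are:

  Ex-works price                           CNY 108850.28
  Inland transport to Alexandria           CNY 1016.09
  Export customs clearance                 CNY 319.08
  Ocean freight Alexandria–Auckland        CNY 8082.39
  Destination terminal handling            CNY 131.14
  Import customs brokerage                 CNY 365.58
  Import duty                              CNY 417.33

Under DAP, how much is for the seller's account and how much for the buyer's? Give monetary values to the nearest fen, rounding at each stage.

Seller: CNY 118398.98; buyer: CNY 782.91

DAP: the seller bears all costs to the named destination except import duty and clearance.
Seller's account: goods 108850.28 + inland to port 1016.09 + export clearance 319.08 + freight 8082.39 + destination terminal 131.14 = 118398.98
Buyer's account: brokerage 365.58 + duty 417.33 = 782.91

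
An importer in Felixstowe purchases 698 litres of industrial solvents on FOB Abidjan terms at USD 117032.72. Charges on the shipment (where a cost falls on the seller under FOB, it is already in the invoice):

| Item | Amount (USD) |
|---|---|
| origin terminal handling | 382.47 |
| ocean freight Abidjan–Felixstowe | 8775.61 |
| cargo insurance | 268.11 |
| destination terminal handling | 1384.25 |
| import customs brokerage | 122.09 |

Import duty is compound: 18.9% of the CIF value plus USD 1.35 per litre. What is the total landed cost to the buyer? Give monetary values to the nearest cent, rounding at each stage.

FOB: the seller bears costs until goods are on board at the origin port; the buyer bears freight, insurance and all costs thereafter.
Already in the invoice (seller's account under FOB): origin terminal — exclude.
CIF value = FOB price + freight + insurance = 117032.72 + 8775.61 + 268.11 = 126076.44
Ad valorem component: 126076.44 × 18.9% = 23828.45
Specific component: 698 × 1.35 = 942.30
Import duty = 23828.45 + 942.30 = 24770.75
Buyer bears: freight 8775.61 + insurance 268.11 + destination terminal 1384.25 + brokerage 122.09 + duty 24770.75 = 35320.81
Landed cost = invoice 117032.72 + 35320.81 = 152353.53

Total landed cost: USD 152353.53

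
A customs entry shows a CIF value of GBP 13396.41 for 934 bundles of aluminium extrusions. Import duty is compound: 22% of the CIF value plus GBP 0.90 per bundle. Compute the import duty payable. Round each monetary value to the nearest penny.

Import duty: GBP 3787.81

Ad valorem component: 13396.41 × 22% = 2947.21
Specific component: 934 × 0.90 = 840.60
Import duty = 2947.21 + 840.60 = 3787.81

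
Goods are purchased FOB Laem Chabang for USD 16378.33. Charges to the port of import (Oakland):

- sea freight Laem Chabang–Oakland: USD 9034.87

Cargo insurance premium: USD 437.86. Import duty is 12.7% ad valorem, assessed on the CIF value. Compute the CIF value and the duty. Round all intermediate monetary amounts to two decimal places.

CIF = FOB price + freight + insurance
CIF = 16378.33 + 9034.87 + 437.86 = 25851.06
Import duty = 25851.06 × 12.7% = 3283.08

CIF value: USD 25851.06; import duty: USD 3283.08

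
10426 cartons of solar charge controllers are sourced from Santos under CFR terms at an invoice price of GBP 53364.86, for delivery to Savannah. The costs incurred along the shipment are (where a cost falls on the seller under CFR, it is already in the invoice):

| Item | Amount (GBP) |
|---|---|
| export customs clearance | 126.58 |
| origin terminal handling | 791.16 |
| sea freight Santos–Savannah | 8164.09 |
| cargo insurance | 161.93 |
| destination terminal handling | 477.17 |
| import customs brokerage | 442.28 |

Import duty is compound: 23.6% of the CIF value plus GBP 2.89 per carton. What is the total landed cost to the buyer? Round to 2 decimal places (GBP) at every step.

Total landed cost: GBP 97209.70

CFR: the seller pays costs through ocean freight to the destination port, but not insurance.
Already in the invoice (seller's account under CFR): export clearance, origin terminal, freight — exclude.
CIF value = CFR price + insurance = 53364.86 + 161.93 = 53526.79
Ad valorem component: 53526.79 × 23.6% = 12632.32
Specific component: 10426 × 2.89 = 30131.14
Import duty = 12632.32 + 30131.14 = 42763.46
Buyer bears: insurance 161.93 + destination terminal 477.17 + brokerage 442.28 + duty 42763.46 = 43844.84
Landed cost = invoice 53364.86 + 43844.84 = 97209.70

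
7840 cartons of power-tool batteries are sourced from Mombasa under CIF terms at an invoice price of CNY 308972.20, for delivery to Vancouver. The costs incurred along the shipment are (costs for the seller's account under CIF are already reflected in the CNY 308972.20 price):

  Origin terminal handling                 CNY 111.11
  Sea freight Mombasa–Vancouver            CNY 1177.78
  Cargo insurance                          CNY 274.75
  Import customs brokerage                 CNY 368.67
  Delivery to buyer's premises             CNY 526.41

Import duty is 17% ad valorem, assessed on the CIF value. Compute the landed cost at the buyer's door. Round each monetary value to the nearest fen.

CIF: the seller pays costs through ocean freight and marine insurance to the destination port.
Already in the invoice (seller's account under CIF): origin terminal, freight, insurance — exclude.
The CIF price already equals the CIF value: 308972.20
Import duty = 308972.20 × 17% = 52525.27
Buyer bears: brokerage 368.67 + delivery 526.41 + duty 52525.27 = 53420.35
Landed cost = invoice 308972.20 + 53420.35 = 362392.55

Total landed cost: CNY 362392.55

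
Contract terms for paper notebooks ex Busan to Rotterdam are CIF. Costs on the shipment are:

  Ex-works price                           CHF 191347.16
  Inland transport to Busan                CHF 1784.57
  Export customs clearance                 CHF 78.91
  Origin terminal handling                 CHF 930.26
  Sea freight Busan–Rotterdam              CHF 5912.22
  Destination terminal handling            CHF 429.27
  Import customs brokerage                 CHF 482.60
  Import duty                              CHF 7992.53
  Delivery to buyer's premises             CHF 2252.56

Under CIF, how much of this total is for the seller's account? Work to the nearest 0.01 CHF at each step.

Seller's account: CHF 200053.12

CIF: the seller pays costs through ocean freight and marine insurance to the destination port.
Seller's account: goods 191347.16 + inland to port 1784.57 + export clearance 78.91 + origin terminal 930.26 + freight 5912.22 = 200053.12
Buyer's account: destination terminal 429.27 + brokerage 482.60 + duty 7992.53 + delivery 2252.56 = 11156.96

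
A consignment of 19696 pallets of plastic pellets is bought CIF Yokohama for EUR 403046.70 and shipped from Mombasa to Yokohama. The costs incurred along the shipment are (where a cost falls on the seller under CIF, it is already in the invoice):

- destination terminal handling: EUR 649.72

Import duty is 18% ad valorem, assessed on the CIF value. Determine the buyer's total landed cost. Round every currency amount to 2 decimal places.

Total landed cost: EUR 476244.83

CIF: the seller pays costs through ocean freight and marine insurance to the destination port.
The CIF price already equals the CIF value: 403046.70
Import duty = 403046.70 × 18% = 72548.41
Buyer bears: destination terminal 649.72 + duty 72548.41 = 73198.13
Landed cost = invoice 403046.70 + 73198.13 = 476244.83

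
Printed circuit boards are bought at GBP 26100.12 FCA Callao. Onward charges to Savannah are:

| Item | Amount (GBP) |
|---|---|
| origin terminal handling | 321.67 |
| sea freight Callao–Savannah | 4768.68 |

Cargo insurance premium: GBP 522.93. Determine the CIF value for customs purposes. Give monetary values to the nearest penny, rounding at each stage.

CIF = FCA price + pre-shipment costs + freight + insurance
CIF = 26100.12 + 321.67 + 4768.68 + 522.93 = 31713.40

CIF value: GBP 31713.40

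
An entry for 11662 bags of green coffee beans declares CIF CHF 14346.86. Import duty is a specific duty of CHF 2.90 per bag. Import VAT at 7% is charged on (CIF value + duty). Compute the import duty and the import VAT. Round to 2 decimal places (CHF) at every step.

Import duty = 11662 × 2.90 = 33819.80
VAT base = CIF + duty = 14346.86 + 33819.80 = 48166.66
Import VAT = 48166.66 × 7% = 3371.67

Import duty: CHF 33819.80; import VAT: CHF 3371.67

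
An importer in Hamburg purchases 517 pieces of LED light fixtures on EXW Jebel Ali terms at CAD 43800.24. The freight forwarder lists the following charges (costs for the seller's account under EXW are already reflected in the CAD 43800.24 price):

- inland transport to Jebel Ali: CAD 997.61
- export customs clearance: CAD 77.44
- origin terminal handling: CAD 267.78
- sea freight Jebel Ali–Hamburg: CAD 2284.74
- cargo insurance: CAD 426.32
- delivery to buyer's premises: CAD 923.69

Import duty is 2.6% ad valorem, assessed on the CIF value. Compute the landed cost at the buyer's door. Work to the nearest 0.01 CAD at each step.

Total landed cost: CAD 50022.03

EXW: the seller makes goods available at their premises; the buyer bears all onward costs.
CIF value = EXW price + inland to port + export clearance + origin terminal + freight + insurance = 43800.24 + 997.61 + 77.44 + 267.78 + 2284.74 + 426.32 = 47854.13
Import duty = 47854.13 × 2.6% = 1244.21
Buyer bears: inland to port 997.61 + export clearance 77.44 + origin terminal 267.78 + freight 2284.74 + insurance 426.32 + delivery 923.69 + duty 1244.21 = 6221.79
Landed cost = invoice 43800.24 + 6221.79 = 50022.03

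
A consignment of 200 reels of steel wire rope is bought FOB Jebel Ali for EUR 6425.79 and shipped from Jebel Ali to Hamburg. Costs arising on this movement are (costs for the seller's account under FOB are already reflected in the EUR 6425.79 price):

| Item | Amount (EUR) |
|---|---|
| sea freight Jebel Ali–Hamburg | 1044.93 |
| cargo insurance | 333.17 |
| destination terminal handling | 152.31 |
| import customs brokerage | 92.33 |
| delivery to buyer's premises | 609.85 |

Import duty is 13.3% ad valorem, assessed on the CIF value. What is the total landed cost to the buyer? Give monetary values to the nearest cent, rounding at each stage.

Total landed cost: EUR 9696.30

FOB: the seller bears costs until goods are on board at the origin port; the buyer bears freight, insurance and all costs thereafter.
CIF value = FOB price + freight + insurance = 6425.79 + 1044.93 + 333.17 = 7803.89
Import duty = 7803.89 × 13.3% = 1037.92
Buyer bears: freight 1044.93 + insurance 333.17 + destination terminal 152.31 + brokerage 92.33 + delivery 609.85 + duty 1037.92 = 3270.51
Landed cost = invoice 6425.79 + 3270.51 = 9696.30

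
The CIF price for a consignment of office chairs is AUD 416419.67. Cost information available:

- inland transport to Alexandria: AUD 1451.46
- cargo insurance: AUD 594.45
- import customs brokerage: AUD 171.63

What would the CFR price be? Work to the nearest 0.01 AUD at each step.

Not relevant to the conversion: inland to port — on the seller under both CIF and CFR; already in the CIF price and stays in the CFR price. brokerage — on the buyer under both terms; not part of either seller's price.
From CIF to CFR, the seller no longer bears: insurance.
CFR price = 416419.67 − 594.45 = 415825.22

CFR price: AUD 415825.22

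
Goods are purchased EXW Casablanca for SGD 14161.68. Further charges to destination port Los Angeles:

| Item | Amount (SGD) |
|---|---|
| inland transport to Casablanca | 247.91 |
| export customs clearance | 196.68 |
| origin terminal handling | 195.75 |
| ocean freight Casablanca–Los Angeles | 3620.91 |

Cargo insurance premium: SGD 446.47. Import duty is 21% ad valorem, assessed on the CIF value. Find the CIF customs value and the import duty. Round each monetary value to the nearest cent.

CIF value: SGD 18869.40; import duty: SGD 3962.57

CIF = EXW price + pre-shipment costs + freight + insurance
CIF = 14161.68 + 247.91 + 196.68 + 195.75 + 3620.91 + 446.47 = 18869.40
Import duty = 18869.40 × 21% = 3962.57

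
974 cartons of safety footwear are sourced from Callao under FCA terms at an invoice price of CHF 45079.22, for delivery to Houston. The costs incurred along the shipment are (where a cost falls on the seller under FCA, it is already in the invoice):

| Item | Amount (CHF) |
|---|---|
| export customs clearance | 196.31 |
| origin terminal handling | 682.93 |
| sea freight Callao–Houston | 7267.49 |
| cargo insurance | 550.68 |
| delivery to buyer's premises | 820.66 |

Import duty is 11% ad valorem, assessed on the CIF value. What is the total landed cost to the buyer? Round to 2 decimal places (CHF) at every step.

FCA: the seller delivers export-cleared goods to the carrier; the buyer bears costs from that point.
Already in the invoice (seller's account under FCA): export clearance — exclude.
CIF value = FCA price + origin terminal + freight + insurance = 45079.22 + 682.93 + 7267.49 + 550.68 = 53580.32
Import duty = 53580.32 × 11% = 5893.84
Buyer bears: origin terminal 682.93 + freight 7267.49 + insurance 550.68 + delivery 820.66 + duty 5893.84 = 15215.60
Landed cost = invoice 45079.22 + 15215.60 = 60294.82

Total landed cost: CHF 60294.82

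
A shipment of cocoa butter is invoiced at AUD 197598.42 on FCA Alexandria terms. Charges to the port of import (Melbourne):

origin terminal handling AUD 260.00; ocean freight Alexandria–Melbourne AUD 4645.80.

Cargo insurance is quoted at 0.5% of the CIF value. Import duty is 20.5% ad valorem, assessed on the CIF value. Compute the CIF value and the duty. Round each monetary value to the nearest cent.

Let C be the CIF value. C = FCA price + pre-shipment costs + freight + 0.5% × C
C − 0.5% × C = 197598.42 + 260.00 + 4645.80
0.995 × C = 202504.22
C = 202504.22 / 0.995 = 203521.83
Insurance premium = 0.5% × 203521.83 = 1017.61
Import duty = 203521.83 × 20.5% = 41721.98

CIF value: AUD 203521.83; import duty: AUD 41721.98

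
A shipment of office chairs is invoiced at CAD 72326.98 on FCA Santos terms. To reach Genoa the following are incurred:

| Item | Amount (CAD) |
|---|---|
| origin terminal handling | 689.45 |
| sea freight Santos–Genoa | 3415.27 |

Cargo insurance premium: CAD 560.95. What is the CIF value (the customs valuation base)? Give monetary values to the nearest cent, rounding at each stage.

CIF = FCA price + pre-shipment costs + freight + insurance
CIF = 72326.98 + 689.45 + 3415.27 + 560.95 = 76992.65

CIF value: CAD 76992.65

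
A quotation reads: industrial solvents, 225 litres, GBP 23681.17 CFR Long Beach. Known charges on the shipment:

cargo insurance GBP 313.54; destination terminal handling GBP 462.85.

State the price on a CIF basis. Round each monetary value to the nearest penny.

CIF price: GBP 23994.71

Not relevant to the conversion: destination terminal — on the buyer under both terms; not part of either seller's price.
From CFR to CIF, the seller additionally bears: insurance.
CIF price = 23681.17 + 313.54 = 23994.71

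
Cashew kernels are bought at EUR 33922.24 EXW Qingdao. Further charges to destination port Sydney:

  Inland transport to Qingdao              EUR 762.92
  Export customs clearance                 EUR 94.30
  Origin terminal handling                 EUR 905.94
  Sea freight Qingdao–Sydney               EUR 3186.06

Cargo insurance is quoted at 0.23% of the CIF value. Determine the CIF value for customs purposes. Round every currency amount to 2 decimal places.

Let C be the CIF value. C = EXW price + pre-shipment costs + freight + 0.23% × C
C − 0.23% × C = 33922.24 + 762.92 + 94.30 + 905.94 + 3186.06
0.9977 × C = 38871.46
C = 38871.46 / 0.9977 = 38961.07
Insurance premium = 0.23% × 38961.07 = 89.61

CIF value: EUR 38961.07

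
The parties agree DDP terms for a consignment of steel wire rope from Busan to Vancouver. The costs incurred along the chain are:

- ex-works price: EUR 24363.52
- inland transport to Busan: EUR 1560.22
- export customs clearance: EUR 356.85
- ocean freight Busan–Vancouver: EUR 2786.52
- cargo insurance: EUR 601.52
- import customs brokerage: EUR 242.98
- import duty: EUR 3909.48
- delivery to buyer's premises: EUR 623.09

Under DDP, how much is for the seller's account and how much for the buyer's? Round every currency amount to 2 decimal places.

DDP: the seller bears all costs including import duty.
Seller's account: goods 24363.52 + inland to port 1560.22 + export clearance 356.85 + freight 2786.52 + insurance 601.52 + brokerage 242.98 + duty 3909.48 + delivery 623.09 = 34444.18
Buyer's account: 0.00

Seller: EUR 34444.18; buyer: EUR 0.00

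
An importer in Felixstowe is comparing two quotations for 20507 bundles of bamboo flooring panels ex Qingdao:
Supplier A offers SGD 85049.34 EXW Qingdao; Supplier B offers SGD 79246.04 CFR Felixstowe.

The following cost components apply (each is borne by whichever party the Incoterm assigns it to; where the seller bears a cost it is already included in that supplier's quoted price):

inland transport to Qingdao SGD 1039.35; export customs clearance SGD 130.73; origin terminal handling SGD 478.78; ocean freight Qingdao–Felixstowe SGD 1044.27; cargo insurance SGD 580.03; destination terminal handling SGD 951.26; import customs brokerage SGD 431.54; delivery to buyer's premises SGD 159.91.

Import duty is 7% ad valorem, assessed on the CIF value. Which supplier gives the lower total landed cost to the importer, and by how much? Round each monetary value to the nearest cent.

Supplier A (EXW):
CIF value = EXW price + inland to port + export clearance + origin terminal + freight + insurance = 85049.34 + 1039.35 + 130.73 + 478.78 + 1044.27 + 580.03 = 88322.50
Import duty = 88322.50 × 7% = 6182.58
Buyer bears (A): 1039.35 + 130.73 + 478.78 + 1044.27 + 580.03 + 951.26 + 431.54 + 159.91 = 4815.87
Landed cost (A) = invoice 85049.34 + 4815.87 + duty 6182.58 = 96047.79
Supplier B (CFR):
CIF value = CFR price + insurance = 79246.04 + 580.03 = 79826.07
Import duty = 79826.07 × 7% = 5587.82
Buyer bears (B): 580.03 + 951.26 + 431.54 + 159.91 = 2122.74
Landed cost (B) = invoice 79246.04 + 2122.74 + duty 5587.82 = 86956.60
Difference = |96047.79 − 86956.60| = 9091.19

Supplier B is cheaper by SGD 9091.19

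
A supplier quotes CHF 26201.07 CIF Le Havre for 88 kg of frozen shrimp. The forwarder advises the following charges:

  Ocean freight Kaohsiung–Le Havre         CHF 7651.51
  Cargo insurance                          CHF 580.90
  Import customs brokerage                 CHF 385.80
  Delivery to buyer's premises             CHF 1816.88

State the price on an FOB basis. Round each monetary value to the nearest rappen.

Not relevant to the conversion: delivery, brokerage — on the buyer under both terms; not part of either seller's price.
From CIF to FOB, the seller no longer bears: freight, insurance.
FOB price = 26201.07 − 7651.51 − 580.90 = 17968.66

FOB price: CHF 17968.66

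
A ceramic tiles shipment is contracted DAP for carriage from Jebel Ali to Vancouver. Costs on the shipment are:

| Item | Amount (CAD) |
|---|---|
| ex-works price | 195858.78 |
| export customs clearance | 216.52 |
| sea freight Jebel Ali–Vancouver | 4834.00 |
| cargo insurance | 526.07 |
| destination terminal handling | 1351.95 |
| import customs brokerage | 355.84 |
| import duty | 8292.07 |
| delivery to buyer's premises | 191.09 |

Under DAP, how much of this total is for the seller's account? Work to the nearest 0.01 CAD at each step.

Seller's account: CAD 202978.41

DAP: the seller bears all costs to the named destination except import duty and clearance.
Seller's account: goods 195858.78 + export clearance 216.52 + freight 4834.00 + insurance 526.07 + destination terminal 1351.95 + delivery 191.09 = 202978.41
Buyer's account: brokerage 355.84 + duty 8292.07 = 8647.91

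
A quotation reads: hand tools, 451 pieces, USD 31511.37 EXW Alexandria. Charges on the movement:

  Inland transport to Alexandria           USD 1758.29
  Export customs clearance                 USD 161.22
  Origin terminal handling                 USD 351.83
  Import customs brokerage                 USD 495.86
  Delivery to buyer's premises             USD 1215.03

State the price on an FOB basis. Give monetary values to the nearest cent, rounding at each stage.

FOB price: USD 33782.71

Not relevant to the conversion: brokerage, delivery — on the buyer under both terms; not part of either seller's price.
From EXW to FOB, the seller additionally bears: inland to port, export clearance, origin terminal.
FOB price = 31511.37 + 1758.29 + 161.22 + 351.83 = 33782.71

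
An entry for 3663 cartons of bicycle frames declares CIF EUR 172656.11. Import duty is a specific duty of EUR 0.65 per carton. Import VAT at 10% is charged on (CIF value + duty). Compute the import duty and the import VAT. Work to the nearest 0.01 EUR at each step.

Import duty: EUR 2380.95; import VAT: EUR 17503.71

Import duty = 3663 × 0.65 = 2380.95
VAT base = CIF + duty = 172656.11 + 2380.95 = 175037.06
Import VAT = 175037.06 × 10% = 17503.71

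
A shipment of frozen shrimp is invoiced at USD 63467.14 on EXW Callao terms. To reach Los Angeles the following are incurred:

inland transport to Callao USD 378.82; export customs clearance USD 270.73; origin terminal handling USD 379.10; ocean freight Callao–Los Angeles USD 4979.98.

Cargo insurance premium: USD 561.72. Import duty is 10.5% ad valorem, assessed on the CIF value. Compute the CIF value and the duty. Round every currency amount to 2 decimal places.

CIF value: USD 70037.49; import duty: USD 7353.94

CIF = EXW price + pre-shipment costs + freight + insurance
CIF = 63467.14 + 378.82 + 270.73 + 379.10 + 4979.98 + 561.72 = 70037.49
Import duty = 70037.49 × 10.5% = 7353.94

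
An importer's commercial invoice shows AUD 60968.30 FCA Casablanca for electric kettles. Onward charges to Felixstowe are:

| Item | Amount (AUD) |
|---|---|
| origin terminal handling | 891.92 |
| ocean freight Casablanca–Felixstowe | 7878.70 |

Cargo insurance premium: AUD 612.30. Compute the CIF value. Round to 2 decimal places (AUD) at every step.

CIF value: AUD 70351.22

CIF = FCA price + pre-shipment costs + freight + insurance
CIF = 60968.30 + 891.92 + 7878.70 + 612.30 = 70351.22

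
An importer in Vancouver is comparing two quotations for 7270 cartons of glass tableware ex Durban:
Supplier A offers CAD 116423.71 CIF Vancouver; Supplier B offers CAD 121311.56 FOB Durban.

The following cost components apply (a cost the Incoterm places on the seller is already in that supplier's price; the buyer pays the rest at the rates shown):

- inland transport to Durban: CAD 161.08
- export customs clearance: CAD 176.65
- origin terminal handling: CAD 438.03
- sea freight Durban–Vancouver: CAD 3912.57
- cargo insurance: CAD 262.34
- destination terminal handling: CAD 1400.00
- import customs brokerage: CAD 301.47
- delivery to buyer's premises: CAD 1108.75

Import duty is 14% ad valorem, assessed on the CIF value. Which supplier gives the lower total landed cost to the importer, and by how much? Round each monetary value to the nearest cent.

Supplier A is cheaper by CAD 10331.55

Supplier A (CIF):
The CIF price already equals the CIF value: 116423.71
Import duty = 116423.71 × 14% = 16299.32
Buyer bears (A): 1400.00 + 301.47 + 1108.75 = 2810.22
Landed cost (A) = invoice 116423.71 + 2810.22 + duty 16299.32 = 135533.25
Supplier B (FOB):
CIF value = FOB price + freight + insurance = 121311.56 + 3912.57 + 262.34 = 125486.47
Import duty = 125486.47 × 14% = 17568.11
Buyer bears (B): 3912.57 + 262.34 + 1400.00 + 301.47 + 1108.75 = 6985.13
Landed cost (B) = invoice 121311.56 + 6985.13 + duty 17568.11 = 145864.80
Difference = |135533.25 − 145864.80| = 10331.55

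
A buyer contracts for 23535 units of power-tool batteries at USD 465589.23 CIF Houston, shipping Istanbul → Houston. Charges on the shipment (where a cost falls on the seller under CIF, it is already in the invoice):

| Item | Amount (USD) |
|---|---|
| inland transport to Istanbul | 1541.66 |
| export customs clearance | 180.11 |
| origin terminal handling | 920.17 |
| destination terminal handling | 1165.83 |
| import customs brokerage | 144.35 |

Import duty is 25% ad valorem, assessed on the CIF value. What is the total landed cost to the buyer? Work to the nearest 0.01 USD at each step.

Total landed cost: USD 583296.72

CIF: the seller pays costs through ocean freight and marine insurance to the destination port.
Already in the invoice (seller's account under CIF): inland to port, export clearance, origin terminal — exclude.
The CIF price already equals the CIF value: 465589.23
Import duty = 465589.23 × 25% = 116397.31
Buyer bears: destination terminal 1165.83 + brokerage 144.35 + duty 116397.31 = 117707.49
Landed cost = invoice 465589.23 + 117707.49 = 583296.72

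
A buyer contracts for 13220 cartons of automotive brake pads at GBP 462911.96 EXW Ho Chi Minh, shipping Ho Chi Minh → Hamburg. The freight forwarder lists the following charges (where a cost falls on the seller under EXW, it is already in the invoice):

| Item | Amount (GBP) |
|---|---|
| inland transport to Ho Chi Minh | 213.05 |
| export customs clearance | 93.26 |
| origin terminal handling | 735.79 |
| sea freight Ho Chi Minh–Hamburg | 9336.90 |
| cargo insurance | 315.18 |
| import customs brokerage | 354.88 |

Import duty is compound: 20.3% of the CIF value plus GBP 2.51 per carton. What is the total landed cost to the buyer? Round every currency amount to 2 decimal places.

EXW: the seller makes goods available at their premises; the buyer bears all onward costs.
CIF value = EXW price + inland to port + export clearance + origin terminal + freight + insurance = 462911.96 + 213.05 + 93.26 + 735.79 + 9336.90 + 315.18 = 473606.14
Ad valorem component: 473606.14 × 20.3% = 96142.05
Specific component: 13220 × 2.51 = 33182.20
Import duty = 96142.05 + 33182.20 = 129324.25
Buyer bears: inland to port 213.05 + export clearance 93.26 + origin terminal 735.79 + freight 9336.90 + insurance 315.18 + brokerage 354.88 + duty 129324.25 = 140373.31
Landed cost = invoice 462911.96 + 140373.31 = 603285.27

Total landed cost: GBP 603285.27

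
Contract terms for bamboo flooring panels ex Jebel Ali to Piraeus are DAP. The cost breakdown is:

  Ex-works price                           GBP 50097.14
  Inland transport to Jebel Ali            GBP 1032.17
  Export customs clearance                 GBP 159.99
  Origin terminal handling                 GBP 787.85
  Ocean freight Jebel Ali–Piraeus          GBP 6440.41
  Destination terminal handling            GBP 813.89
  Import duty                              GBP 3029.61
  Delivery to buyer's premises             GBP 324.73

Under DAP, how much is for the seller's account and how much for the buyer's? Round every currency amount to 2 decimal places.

Seller: GBP 59656.18; buyer: GBP 3029.61

DAP: the seller bears all costs to the named destination except import duty and clearance.
Seller's account: goods 50097.14 + inland to port 1032.17 + export clearance 159.99 + origin terminal 787.85 + freight 6440.41 + destination terminal 813.89 + delivery 324.73 = 59656.18
Buyer's account: duty 3029.61 = 3029.61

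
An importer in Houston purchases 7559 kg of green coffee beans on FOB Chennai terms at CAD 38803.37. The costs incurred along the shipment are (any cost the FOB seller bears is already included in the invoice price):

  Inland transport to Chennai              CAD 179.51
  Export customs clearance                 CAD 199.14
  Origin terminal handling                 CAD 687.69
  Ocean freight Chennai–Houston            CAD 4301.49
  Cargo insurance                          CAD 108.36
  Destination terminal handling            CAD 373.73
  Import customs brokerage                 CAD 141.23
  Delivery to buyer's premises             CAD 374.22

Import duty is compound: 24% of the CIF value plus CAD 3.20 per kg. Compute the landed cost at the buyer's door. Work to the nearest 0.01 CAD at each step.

FOB: the seller bears costs until goods are on board at the origin port; the buyer bears freight, insurance and all costs thereafter.
Already in the invoice (seller's account under FOB): inland to port, export clearance, origin terminal — exclude.
CIF value = FOB price + freight + insurance = 38803.37 + 4301.49 + 108.36 = 43213.22
Ad valorem component: 43213.22 × 24% = 10371.17
Specific component: 7559 × 3.20 = 24188.80
Import duty = 10371.17 + 24188.80 = 34559.97
Buyer bears: freight 4301.49 + insurance 108.36 + destination terminal 373.73 + brokerage 141.23 + delivery 374.22 + duty 34559.97 = 39859.00
Landed cost = invoice 38803.37 + 39859.00 = 78662.37

Total landed cost: CAD 78662.37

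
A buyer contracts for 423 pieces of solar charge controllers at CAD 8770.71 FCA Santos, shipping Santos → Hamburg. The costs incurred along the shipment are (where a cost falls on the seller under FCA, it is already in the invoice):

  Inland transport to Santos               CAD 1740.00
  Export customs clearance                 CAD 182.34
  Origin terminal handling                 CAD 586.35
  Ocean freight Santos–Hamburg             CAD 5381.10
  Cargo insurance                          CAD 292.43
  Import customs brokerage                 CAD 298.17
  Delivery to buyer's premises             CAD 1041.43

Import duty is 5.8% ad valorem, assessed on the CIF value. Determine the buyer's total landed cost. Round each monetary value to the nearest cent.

Total landed cost: CAD 17241.96

FCA: the seller delivers export-cleared goods to the carrier; the buyer bears costs from that point.
Already in the invoice (seller's account under FCA): inland to port, export clearance — exclude.
CIF value = FCA price + origin terminal + freight + insurance = 8770.71 + 586.35 + 5381.10 + 292.43 = 15030.59
Import duty = 15030.59 × 5.8% = 871.77
Buyer bears: origin terminal 586.35 + freight 5381.10 + insurance 292.43 + brokerage 298.17 + delivery 1041.43 + duty 871.77 = 8471.25
Landed cost = invoice 8770.71 + 8471.25 = 17241.96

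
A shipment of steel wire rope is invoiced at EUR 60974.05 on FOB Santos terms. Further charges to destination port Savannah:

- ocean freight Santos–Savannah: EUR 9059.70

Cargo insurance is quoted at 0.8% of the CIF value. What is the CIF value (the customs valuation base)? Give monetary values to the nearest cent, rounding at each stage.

Let C be the CIF value. C = FOB price + freight + 0.8% × C
C − 0.8% × C = 60974.05 + 9059.70
0.992 × C = 70033.75
C = 70033.75 / 0.992 = 70598.54
Insurance premium = 0.8% × 70598.54 = 564.79

CIF value: EUR 70598.54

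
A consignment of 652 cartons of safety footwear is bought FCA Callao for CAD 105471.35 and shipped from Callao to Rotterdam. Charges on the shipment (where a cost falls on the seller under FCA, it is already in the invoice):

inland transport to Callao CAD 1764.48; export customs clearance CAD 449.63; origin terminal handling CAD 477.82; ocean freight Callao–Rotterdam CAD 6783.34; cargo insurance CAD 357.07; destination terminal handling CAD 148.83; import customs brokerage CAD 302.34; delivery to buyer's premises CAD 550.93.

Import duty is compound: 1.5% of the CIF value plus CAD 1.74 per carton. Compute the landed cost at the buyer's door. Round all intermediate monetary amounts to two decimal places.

Total landed cost: CAD 116922.50

FCA: the seller delivers export-cleared goods to the carrier; the buyer bears costs from that point.
Already in the invoice (seller's account under FCA): inland to port, export clearance — exclude.
CIF value = FCA price + origin terminal + freight + insurance = 105471.35 + 477.82 + 6783.34 + 357.07 = 113089.58
Ad valorem component: 113089.58 × 1.5% = 1696.34
Specific component: 652 × 1.74 = 1134.48
Import duty = 1696.34 + 1134.48 = 2830.82
Buyer bears: origin terminal 477.82 + freight 6783.34 + insurance 357.07 + destination terminal 148.83 + brokerage 302.34 + delivery 550.93 + duty 2830.82 = 11451.15
Landed cost = invoice 105471.35 + 11451.15 = 116922.50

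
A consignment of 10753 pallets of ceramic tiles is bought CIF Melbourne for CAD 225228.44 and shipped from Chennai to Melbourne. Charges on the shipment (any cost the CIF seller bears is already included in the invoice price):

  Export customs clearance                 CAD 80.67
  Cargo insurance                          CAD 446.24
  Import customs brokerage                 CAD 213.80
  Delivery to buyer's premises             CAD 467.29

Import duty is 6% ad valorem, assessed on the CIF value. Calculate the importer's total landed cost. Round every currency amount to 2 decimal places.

Total landed cost: CAD 239423.24

CIF: the seller pays costs through ocean freight and marine insurance to the destination port.
Already in the invoice (seller's account under CIF): export clearance, insurance — exclude.
The CIF price already equals the CIF value: 225228.44
Import duty = 225228.44 × 6% = 13513.71
Buyer bears: brokerage 213.80 + delivery 467.29 + duty 13513.71 = 14194.80
Landed cost = invoice 225228.44 + 14194.80 = 239423.24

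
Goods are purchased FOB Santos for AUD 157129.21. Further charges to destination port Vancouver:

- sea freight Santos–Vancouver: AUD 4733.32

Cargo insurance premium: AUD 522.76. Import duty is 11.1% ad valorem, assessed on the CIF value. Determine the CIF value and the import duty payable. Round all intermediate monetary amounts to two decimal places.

CIF value: AUD 162385.29; import duty: AUD 18024.77

CIF = FOB price + freight + insurance
CIF = 157129.21 + 4733.32 + 522.76 = 162385.29
Import duty = 162385.29 × 11.1% = 18024.77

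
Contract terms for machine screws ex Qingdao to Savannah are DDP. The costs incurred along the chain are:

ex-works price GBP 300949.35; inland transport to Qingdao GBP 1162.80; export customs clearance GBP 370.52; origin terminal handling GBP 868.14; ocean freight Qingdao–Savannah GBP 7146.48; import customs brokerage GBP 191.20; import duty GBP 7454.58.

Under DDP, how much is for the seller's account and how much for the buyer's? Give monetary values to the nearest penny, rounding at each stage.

Seller: GBP 318143.07; buyer: GBP 0.00

DDP: the seller bears all costs including import duty.
Seller's account: goods 300949.35 + inland to port 1162.80 + export clearance 370.52 + origin terminal 868.14 + freight 7146.48 + brokerage 191.20 + duty 7454.58 = 318143.07
Buyer's account: 0.00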